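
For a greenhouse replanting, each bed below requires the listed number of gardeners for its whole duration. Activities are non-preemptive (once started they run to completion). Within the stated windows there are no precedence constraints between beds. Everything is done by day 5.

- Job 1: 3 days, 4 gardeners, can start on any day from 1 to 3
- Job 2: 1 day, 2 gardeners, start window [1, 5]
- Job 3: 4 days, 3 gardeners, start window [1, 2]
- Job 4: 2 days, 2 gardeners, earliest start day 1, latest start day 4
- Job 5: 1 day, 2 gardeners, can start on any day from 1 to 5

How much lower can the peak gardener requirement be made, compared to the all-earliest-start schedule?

6

Early-start peak: d1:13  d2:9  d3:7  d4:3  d5:0 ⇒ 13.
Leveled (Job 1@1, Job 2@1, Job 3@2, Job 4@4, Job 5@4): d1:6  d2:7  d3:7  d4:7  d5:5 ⇒ 7.
Reduction 13 − 7 = 6.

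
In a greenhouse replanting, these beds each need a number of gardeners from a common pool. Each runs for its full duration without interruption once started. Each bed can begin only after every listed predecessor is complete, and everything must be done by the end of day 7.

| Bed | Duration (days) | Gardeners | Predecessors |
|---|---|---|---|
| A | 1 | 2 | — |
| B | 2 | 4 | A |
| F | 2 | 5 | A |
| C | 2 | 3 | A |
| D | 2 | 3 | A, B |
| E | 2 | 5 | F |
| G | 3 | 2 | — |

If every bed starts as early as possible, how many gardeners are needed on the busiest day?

Early-start schedule: A@1, B@2, F@2, C@2, D@4, E@4, G@1.
Load per day: day 1: 4, day 2: 14, day 3: 14, day 4: 8, day 5: 8, day 6: 0, day 7: 0.
Peak is 14.

14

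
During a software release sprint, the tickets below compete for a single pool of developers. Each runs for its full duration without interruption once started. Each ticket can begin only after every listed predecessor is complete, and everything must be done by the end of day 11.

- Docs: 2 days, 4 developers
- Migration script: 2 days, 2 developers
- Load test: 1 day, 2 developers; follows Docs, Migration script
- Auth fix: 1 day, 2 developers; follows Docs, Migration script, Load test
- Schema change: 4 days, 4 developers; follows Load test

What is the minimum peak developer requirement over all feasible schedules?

Early-start (Docs@1, Migration script@1, Load test@3, Auth fix@4, Schema change@4) gives peak 6: d1:6  d2:6  d3:2  d4:6  d5:4  d6:4  d7:4  d8:0  d9:0  d10:0  d11:0.
Shift Migration script→3, Load test→5, Auth fix→6, Schema change→7.
Schedule Docs@1, Migration script@3, Load test@5, Auth fix@6, Schema change@7: d1:4  d2:4  d3:2  d4:2  d5:2  d6:2  d7:4  d8:4  d9:4  d10:4  d11:0 — peak 4.

4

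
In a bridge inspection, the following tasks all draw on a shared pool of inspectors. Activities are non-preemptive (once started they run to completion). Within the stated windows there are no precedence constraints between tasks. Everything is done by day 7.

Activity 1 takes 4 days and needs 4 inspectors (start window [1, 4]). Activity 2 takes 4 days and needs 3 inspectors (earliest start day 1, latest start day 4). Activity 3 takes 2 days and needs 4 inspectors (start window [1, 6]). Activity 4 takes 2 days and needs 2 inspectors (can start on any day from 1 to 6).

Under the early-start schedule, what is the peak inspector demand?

Early-start schedule: Activity 1@1, Activity 2@1, Activity 3@1, Activity 4@1.
Load per day: day 1: 13, day 2: 13, day 3: 7, day 4: 7, day 5: 0, day 6: 0, day 7: 0.
Peak is 13.

13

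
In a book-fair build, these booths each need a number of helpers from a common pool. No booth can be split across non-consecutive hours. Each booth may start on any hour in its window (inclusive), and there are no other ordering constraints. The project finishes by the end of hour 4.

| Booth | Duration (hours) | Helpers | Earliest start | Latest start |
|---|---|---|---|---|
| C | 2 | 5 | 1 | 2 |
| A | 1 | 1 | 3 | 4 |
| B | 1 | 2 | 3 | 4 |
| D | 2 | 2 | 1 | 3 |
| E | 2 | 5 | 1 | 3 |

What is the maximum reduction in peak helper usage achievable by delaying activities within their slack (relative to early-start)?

Early-start peak: h1:12  h2:12  h3:3  h4:0 ⇒ 12.
Leveled (C@1, A@3, B@4, D@1, E@3): h1:7  h2:7  h3:6  h4:7 ⇒ 7.
Reduction 12 − 7 = 5.

5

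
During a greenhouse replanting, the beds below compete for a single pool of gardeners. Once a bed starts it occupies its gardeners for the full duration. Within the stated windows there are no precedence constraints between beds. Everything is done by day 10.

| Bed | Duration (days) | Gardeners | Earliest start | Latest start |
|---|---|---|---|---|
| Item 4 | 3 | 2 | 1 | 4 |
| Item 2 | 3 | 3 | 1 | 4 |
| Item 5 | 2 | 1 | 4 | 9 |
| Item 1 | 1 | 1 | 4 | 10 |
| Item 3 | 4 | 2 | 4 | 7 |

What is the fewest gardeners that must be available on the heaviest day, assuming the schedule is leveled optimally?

3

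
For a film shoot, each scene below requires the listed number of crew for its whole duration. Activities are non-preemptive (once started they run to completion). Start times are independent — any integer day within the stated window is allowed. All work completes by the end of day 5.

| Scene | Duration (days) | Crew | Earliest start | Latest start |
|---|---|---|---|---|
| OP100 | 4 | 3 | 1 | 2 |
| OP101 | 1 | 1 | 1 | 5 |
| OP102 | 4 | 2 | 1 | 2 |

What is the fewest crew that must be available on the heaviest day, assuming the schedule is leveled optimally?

5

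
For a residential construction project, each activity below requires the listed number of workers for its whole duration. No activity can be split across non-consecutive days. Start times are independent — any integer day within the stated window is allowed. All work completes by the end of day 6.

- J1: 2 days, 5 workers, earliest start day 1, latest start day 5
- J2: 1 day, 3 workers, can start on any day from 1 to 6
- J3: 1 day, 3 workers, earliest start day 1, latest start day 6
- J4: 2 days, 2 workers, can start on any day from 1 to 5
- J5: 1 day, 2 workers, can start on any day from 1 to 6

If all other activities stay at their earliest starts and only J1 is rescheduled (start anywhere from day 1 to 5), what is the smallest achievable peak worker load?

10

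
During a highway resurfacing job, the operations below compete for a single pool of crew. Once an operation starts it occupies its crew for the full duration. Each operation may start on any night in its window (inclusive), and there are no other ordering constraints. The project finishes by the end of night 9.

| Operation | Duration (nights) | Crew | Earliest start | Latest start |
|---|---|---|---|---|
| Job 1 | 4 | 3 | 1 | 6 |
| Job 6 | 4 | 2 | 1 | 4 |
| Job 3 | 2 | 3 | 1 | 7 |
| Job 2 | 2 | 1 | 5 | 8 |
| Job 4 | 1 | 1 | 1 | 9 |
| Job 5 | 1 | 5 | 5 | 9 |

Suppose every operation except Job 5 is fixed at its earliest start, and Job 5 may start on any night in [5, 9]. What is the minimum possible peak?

Job 5@5: n1:9  n2:8  n3:5  n4:5  n5:6  n6:1  n7:0  n8:0  n9:0 → peak 9
Job 5@6: n1:9  n2:8  n3:5  n4:5  n5:1  n6:6  n7:0  n8:0  n9:0 → peak 9
Job 5@7: n1:9  n2:8  n3:5  n4:5  n5:1  n6:1  n7:5  n8:0  n9:0 → peak 9
Job 5@8: n1:9  n2:8  n3:5  n4:5  n5:1  n6:1  n7:0  n8:5  n9:0 → peak 9
Job 5@9: n1:9  n2:8  n3:5  n4:5  n5:1  n6:1  n7:0  n8:0  n9:5 → peak 9
Best is Job 5@5, peak 9.

9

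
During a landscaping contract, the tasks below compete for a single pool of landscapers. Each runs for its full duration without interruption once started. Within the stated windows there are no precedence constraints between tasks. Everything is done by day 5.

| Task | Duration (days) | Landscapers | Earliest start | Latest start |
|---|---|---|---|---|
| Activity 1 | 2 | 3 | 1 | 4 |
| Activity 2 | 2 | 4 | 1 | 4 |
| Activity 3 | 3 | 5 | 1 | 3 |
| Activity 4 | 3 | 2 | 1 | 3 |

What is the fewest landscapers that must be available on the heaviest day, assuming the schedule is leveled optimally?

Early-start (Activity 1@1, Activity 2@1, Activity 3@1, Activity 4@1) gives peak 14: d1:14  d2:14  d3:7  d4:0  d5:0.
Shift Activity 3→3, Activity 4→3.
Schedule Activity 1@1, Activity 2@1, Activity 3@3, Activity 4@3: d1:7  d2:7  d3:7  d4:7  d5:7 — peak 7.
Total landscaper-days = 35 over 5 days ⇒ peak ≥ ⌈35/5⌉ = 7, so 7 is optimal.

7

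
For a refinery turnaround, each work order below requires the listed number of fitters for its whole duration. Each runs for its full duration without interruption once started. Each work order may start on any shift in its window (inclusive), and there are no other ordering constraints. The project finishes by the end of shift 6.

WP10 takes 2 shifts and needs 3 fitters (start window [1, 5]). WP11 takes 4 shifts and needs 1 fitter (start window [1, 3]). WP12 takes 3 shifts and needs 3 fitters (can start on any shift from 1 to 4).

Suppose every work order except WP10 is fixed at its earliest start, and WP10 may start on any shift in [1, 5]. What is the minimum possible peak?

WP10@1: s1:7  s2:7  s3:4  s4:1  s5:0  s6:0 → peak 7
WP10@2: s1:4  s2:7  s3:7  s4:1  s5:0  s6:0 → peak 7
WP10@3: s1:4  s2:4  s3:7  s4:4  s5:0  s6:0 → peak 7
WP10@4: s1:4  s2:4  s3:4  s4:4  s5:3  s6:0 → peak 4
WP10@5: s1:4  s2:4  s3:4  s4:1  s5:3  s6:3 → peak 4
Best is WP10@4, peak 4.

4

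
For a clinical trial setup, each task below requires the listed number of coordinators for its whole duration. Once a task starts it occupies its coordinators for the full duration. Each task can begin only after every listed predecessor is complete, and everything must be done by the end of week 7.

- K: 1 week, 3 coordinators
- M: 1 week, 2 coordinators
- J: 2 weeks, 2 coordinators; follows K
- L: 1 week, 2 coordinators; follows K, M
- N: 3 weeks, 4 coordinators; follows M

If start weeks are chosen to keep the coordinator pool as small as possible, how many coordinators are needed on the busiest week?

Early-start (K@1, M@1, J@2, L@2, N@2) gives peak 8: w1:5  w2:8  w3:6  w4:4  w5:0  w6:0  w7:0.
Shift M→2, L→3, N→4.
Schedule K@1, M@2, J@2, L@3, N@4: w1:3  w2:4  w3:4  w4:4  w5:4  w6:4  w7:0 — peak 4.
Total coordinator-weeks = 23 over 7 weeks ⇒ peak ≥ ⌈23/7⌉ = 4, so 4 is optimal.

4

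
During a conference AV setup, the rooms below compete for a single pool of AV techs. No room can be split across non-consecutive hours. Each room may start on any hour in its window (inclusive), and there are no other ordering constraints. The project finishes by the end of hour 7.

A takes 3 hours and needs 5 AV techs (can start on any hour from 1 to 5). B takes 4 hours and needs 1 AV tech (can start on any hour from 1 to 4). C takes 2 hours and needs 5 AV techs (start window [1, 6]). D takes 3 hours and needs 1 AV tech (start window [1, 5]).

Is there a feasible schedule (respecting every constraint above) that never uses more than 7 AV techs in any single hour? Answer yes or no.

Schedule A@1, B@1, C@4, D@5: h1:6  h2:6  h3:6  h4:6  h5:6  h6:1  h7:1 — peak 6 ≤ 7.

yes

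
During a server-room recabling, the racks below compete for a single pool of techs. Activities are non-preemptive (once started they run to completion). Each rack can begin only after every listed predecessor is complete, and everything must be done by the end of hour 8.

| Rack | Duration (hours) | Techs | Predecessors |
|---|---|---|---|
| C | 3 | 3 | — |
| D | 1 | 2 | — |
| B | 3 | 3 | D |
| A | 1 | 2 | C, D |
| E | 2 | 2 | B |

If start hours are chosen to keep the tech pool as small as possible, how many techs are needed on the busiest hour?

Early-start (C@1, D@1, B@2, A@4, E@5) gives peak 6: h1:5  h2:6  h3:6  h4:5  h5:2  h6:2  h7:0  h8:0.
Shift B→4, E→7.
Schedule C@1, D@1, B@4, A@4, E@7: h1:5  h2:3  h3:3  h4:5  h5:3  h6:3  h7:2  h8:2 — peak 5.

5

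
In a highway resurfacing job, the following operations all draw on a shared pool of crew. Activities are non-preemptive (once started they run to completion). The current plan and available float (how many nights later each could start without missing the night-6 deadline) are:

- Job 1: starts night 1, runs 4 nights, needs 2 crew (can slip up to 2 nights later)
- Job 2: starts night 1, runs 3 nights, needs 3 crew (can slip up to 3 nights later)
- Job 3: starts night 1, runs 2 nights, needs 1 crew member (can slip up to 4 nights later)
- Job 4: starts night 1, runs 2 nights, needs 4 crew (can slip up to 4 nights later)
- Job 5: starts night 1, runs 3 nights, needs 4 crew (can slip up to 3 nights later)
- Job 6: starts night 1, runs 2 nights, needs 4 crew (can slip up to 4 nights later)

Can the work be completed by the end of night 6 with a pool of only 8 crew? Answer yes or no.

The minimum achievable peak is 9; 8 < 9, so no feasible schedule stays within the cap.

no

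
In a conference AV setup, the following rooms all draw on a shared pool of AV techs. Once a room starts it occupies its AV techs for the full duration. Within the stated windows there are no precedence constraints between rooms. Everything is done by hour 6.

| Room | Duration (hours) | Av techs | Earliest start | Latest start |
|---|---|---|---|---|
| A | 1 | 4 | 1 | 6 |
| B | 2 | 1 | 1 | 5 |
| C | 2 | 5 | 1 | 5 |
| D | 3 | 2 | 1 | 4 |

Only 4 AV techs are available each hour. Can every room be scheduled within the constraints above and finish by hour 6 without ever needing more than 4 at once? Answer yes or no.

The minimum achievable peak is 5; 4 < 5, so no feasible schedule stays within the cap.

no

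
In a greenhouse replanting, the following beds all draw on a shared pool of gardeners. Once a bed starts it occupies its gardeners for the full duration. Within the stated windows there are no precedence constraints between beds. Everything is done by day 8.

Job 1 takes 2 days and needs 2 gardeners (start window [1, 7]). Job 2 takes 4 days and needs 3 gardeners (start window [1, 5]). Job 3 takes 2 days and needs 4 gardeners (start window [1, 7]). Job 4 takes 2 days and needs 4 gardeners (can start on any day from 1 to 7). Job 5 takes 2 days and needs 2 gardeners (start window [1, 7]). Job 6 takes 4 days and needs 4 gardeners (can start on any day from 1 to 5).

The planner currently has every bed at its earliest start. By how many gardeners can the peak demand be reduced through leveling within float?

12

Early-start peak: d1:19  d2:19  d3:7  d4:7  d5:0  d6:0  d7:0  d8:0 ⇒ 19.
Leveled (Job 1@1, Job 2@3, Job 3@1, Job 4@3, Job 5@7, Job 6@5): d1:6  d2:6  d3:7  d4:7  d5:7  d6:7  d7:6  d8:6 ⇒ 7.
Reduction 19 − 7 = 12.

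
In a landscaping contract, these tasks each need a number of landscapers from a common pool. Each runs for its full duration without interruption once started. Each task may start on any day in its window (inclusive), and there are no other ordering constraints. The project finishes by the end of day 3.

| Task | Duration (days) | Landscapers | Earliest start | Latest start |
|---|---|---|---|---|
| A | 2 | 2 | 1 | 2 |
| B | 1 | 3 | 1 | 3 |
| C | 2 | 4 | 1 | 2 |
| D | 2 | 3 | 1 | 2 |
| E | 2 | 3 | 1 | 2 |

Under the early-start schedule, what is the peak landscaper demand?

Early-start schedule: A@1, B@1, C@1, D@1, E@1.
Load per day: day 1: 15, day 2: 12, day 3: 0.
Peak is 15.

15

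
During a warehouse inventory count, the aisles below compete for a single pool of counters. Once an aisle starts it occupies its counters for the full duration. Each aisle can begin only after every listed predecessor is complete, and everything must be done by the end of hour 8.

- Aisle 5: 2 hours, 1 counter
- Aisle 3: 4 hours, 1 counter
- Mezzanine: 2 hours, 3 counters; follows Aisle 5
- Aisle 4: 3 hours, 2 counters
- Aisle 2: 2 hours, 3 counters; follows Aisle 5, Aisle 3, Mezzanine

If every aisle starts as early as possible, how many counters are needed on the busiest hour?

6

Early-start schedule: Aisle 5@1, Aisle 3@1, Mezzanine@3, Aisle 4@1, Aisle 2@5.
Load per hour: hour 1: 4, hour 2: 4, hour 3: 6, hour 4: 4, hour 5: 3, hour 6: 3, hour 7: 0, hour 8: 0.
Peak is 6.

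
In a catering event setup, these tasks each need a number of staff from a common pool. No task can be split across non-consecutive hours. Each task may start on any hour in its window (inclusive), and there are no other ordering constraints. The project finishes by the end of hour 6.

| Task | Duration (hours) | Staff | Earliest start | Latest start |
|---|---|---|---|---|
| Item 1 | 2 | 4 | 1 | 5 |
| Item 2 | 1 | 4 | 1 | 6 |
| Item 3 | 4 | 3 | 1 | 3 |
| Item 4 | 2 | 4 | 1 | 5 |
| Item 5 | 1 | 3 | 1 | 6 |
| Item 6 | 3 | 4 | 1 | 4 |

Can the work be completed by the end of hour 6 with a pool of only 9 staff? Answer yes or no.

The minimum achievable peak is 10; 9 < 10, so no feasible schedule stays within the cap.

no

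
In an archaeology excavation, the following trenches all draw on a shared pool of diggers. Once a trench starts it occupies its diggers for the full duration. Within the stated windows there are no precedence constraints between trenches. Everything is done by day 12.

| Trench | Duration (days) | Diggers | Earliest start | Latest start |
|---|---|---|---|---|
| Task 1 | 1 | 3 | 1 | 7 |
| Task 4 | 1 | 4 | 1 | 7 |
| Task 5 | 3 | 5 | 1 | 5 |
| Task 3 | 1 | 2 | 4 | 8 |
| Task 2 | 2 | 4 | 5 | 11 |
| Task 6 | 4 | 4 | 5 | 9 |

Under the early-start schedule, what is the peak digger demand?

12

Early-start schedule: Task 1@1, Task 4@1, Task 5@1, Task 3@4, Task 2@5, Task 6@5.
Load per day: day 1: 12, day 2: 5, day 3: 5, day 4: 2, day 5: 8, day 6: 8, day 7: 4, day 8: 4, day 9: 0, day 10: 0, day 11: 0, day 12: 0.
Peak is 12.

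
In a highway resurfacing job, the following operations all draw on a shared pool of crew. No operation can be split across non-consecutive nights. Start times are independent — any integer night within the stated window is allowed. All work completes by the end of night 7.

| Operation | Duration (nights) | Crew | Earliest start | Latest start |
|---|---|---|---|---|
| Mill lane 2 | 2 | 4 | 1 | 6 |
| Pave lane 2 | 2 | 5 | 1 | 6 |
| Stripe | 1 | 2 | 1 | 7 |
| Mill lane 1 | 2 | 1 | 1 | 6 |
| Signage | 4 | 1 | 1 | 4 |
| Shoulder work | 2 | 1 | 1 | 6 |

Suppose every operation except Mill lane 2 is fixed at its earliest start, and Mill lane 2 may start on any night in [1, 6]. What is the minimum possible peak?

Mill lane 2@1: n1:14  n2:12  n3:1  n4:1  n5:0  n6:0  n7:0 → peak 14
Mill lane 2@2: n1:10  n2:12  n3:5  n4:1  n5:0  n6:0  n7:0 → peak 12
Mill lane 2@3: n1:10  n2:8  n3:5  n4:5  n5:0  n6:0  n7:0 → peak 10
Mill lane 2@4: n1:10  n2:8  n3:1  n4:5  n5:4  n6:0  n7:0 → peak 10
Mill lane 2@5: n1:10  n2:8  n3:1  n4:1  n5:4  n6:4  n7:0 → peak 10
Mill lane 2@6: n1:10  n2:8  n3:1  n4:1  n5:0  n6:4  n7:4 → peak 10
Best is Mill lane 2@3, peak 10.

10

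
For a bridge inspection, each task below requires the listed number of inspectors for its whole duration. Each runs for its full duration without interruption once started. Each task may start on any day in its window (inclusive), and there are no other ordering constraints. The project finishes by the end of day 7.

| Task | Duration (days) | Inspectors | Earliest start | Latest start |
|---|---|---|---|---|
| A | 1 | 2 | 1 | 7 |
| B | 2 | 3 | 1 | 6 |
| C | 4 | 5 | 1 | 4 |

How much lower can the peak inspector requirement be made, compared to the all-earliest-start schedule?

Early-start peak: d1:10  d2:8  d3:5  d4:5  d5:0  d6:0  d7:0 ⇒ 10.
Leveled (A@1, B@1, C@3): d1:5  d2:3  d3:5  d4:5  d5:5  d6:5  d7:0 ⇒ 5.
Reduction 10 − 5 = 5.

5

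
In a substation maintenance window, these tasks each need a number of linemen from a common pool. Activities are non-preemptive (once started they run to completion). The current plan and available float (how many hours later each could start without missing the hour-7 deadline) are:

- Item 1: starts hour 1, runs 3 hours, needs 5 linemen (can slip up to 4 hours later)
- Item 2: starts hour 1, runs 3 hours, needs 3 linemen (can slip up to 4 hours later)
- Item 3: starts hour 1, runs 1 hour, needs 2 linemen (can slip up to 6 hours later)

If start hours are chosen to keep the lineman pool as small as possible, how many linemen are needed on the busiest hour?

5

Early-start (Item 1@1, Item 2@1, Item 3@1) gives peak 10: h1:10  h2:8  h3:8  h4:0  h5:0  h6:0  h7:0.
Shift Item 2→4, Item 3→4.
Schedule Item 1@1, Item 2@4, Item 3@4: h1:5  h2:5  h3:5  h4:5  h5:3  h6:3  h7:0 — peak 5.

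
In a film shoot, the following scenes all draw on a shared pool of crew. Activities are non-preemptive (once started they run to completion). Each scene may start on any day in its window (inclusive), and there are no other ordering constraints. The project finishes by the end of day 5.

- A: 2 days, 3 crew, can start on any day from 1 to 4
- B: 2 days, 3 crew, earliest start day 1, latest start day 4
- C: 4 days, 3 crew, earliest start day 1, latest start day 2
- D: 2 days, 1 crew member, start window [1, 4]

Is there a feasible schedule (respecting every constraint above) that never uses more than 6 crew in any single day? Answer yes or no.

no

The minimum achievable peak is 7; 6 < 7, so no feasible schedule stays within the cap.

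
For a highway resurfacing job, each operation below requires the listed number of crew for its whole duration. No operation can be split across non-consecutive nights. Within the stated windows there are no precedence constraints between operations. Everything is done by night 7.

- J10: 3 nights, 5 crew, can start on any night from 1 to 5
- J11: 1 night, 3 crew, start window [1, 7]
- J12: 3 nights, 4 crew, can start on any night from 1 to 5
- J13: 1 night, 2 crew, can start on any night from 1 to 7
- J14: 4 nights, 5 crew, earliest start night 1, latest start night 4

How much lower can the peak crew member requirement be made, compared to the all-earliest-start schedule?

10

Early-start peak: n1:19  n2:14  n3:14  n4:5  n5:0  n6:0  n7:0 ⇒ 19.
Leveled (J10@1, J11@1, J12@2, J13@5, J14@4): n1:8  n2:9  n3:9  n4:9  n5:7  n6:5  n7:5 ⇒ 9.
Reduction 19 − 9 = 10.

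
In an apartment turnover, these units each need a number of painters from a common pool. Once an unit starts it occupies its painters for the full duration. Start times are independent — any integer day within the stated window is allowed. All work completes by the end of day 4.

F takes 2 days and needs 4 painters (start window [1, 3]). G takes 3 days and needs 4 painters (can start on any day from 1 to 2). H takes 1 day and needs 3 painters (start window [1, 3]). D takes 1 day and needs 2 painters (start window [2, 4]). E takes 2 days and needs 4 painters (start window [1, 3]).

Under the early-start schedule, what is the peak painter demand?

15

Early-start schedule: F@1, G@1, H@1, D@2, E@1.
Load per day: day 1: 15, day 2: 14, day 3: 4, day 4: 0.
Peak is 15.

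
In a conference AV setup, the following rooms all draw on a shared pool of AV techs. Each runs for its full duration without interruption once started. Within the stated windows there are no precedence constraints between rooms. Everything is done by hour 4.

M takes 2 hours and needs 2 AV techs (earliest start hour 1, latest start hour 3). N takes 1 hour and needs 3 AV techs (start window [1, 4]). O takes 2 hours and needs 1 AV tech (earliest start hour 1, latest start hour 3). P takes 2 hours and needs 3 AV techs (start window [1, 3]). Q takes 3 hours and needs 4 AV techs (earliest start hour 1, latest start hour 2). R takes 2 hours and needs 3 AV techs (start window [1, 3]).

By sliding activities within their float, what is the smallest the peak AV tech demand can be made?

9

Early-start (M@1, N@1, O@1, P@1, Q@1, R@1) gives peak 16: h1:16  h2:13  h3:4  h4:0.
Shift O→3, Q→2, R→3.
Schedule M@1, N@1, O@3, P@1, Q@2, R@3: h1:8  h2:9  h3:8  h4:8 — peak 9.
Total AV tech-hours = 33 over 4 hours ⇒ peak ≥ ⌈33/4⌉ = 9, so 9 is optimal.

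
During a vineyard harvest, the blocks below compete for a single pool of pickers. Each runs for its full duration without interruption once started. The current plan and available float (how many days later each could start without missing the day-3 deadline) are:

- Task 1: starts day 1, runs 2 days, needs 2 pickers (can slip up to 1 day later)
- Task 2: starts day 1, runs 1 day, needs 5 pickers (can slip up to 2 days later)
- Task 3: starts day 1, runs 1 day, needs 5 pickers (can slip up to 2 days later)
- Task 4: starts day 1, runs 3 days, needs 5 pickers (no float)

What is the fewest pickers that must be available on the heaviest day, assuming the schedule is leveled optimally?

12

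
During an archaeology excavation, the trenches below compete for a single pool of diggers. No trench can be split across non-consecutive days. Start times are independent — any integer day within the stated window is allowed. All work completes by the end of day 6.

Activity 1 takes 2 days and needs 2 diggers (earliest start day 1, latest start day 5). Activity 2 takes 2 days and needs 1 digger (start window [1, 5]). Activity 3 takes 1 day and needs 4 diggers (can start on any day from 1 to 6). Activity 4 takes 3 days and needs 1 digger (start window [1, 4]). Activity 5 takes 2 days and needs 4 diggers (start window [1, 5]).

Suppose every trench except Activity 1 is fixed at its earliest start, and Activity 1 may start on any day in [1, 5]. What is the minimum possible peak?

Activity 1@1: d1:12  d2:8  d3:1  d4:0  d5:0  d6:0 → peak 12
Activity 1@2: d1:10  d2:8  d3:3  d4:0  d5:0  d6:0 → peak 10
Activity 1@3: d1:10  d2:6  d3:3  d4:2  d5:0  d6:0 → peak 10
Activity 1@4: d1:10  d2:6  d3:1  d4:2  d5:2  d6:0 → peak 10
Activity 1@5: d1:10  d2:6  d3:1  d4:0  d5:2  d6:2 → peak 10
Best is Activity 1@2, peak 10.

10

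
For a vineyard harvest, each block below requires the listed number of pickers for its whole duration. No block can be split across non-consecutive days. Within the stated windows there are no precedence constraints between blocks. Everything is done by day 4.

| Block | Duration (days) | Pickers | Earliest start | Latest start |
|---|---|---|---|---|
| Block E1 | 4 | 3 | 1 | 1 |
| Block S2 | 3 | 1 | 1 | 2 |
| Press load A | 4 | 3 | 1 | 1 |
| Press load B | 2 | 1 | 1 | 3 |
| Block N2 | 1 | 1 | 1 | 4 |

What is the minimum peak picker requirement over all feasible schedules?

8

Early-start (Block E1@1, Block S2@1, Press load A@1, Press load B@1, Block N2@1) gives peak 9: d1:9  d2:8  d3:7  d4:6.
Shift Block N2→3.
Schedule Block E1@1, Block S2@1, Press load A@1, Press load B@1, Block N2@3: d1:8  d2:8  d3:8  d4:6 — peak 8.
Total picker-days = 30 over 4 days ⇒ peak ≥ ⌈30/4⌉ = 8, so 8 is optimal.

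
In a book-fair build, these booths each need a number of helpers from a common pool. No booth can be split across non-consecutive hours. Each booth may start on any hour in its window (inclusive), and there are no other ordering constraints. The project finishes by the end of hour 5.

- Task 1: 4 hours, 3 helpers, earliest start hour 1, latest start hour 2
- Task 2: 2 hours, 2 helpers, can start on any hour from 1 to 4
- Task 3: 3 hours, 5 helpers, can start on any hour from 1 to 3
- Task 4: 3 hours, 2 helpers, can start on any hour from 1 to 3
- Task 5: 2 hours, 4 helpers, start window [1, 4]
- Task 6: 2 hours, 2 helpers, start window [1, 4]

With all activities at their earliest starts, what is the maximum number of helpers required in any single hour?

18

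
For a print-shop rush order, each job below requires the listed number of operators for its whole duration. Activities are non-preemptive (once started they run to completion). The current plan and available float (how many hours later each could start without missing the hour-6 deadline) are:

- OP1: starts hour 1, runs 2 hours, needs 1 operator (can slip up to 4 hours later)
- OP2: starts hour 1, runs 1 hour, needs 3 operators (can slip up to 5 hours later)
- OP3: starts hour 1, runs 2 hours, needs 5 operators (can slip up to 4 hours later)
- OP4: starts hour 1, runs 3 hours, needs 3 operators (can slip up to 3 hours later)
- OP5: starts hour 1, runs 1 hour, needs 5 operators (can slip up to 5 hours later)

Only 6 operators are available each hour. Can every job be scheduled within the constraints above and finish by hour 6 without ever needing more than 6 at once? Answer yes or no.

yes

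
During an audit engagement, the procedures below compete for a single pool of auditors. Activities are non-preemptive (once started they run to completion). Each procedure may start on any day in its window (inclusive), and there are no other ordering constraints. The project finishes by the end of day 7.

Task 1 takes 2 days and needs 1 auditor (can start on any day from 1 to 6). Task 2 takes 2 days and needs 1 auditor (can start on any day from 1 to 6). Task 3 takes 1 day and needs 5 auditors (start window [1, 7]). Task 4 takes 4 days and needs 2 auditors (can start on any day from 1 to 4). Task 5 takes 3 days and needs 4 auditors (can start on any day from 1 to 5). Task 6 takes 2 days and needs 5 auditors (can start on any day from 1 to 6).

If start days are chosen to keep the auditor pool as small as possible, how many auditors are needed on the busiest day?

6

Early-start (Task 1@1, Task 2@1, Task 3@1, Task 4@1, Task 5@1, Task 6@1) gives peak 18: d1:18  d2:13  d3:6  d4:2  d5:0  d6:0  d7:0.
Shift Task 2→3, Task 4→4, Task 5→5, Task 6→2.
Schedule Task 1@1, Task 2@3, Task 3@1, Task 4@4, Task 5@5, Task 6@2: d1:6  d2:6  d3:6  d4:3  d5:6  d6:6  d7:6 — peak 6.
Total auditor-days = 39 over 7 days ⇒ peak ≥ ⌈39/7⌉ = 6, so 6 is optimal.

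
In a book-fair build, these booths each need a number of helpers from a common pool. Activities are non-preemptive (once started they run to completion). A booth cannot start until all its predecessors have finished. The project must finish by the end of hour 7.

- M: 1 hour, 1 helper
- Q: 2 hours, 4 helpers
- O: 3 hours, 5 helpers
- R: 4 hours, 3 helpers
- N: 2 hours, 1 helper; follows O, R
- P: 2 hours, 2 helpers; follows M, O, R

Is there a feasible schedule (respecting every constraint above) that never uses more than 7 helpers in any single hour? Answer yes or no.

no

The minimum achievable peak is 8; 7 < 8, so no feasible schedule stays within the cap.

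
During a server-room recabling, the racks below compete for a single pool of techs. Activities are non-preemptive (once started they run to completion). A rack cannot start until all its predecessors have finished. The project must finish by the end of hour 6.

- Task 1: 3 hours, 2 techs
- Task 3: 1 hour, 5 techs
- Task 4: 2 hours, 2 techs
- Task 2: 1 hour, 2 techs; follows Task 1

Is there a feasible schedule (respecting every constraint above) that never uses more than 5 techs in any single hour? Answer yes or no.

yes

Schedule Task 1@1, Task 3@4, Task 4@1, Task 2@5: h1:4  h2:4  h3:2  h4:5  h5:2  h6:0 — peak 5 ≤ 5.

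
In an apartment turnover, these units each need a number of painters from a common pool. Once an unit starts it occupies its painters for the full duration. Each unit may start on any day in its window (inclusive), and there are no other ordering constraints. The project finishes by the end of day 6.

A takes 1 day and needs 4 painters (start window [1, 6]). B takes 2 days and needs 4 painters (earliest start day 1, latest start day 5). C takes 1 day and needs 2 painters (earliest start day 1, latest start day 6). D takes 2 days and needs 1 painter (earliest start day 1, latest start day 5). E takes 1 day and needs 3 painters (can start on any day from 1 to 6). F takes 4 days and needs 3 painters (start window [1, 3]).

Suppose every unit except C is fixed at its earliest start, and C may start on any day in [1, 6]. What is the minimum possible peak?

15

C@1: d1:17  d2:8  d3:3  d4:3  d5:0  d6:0 → peak 17
C@2: d1:15  d2:10  d3:3  d4:3  d5:0  d6:0 → peak 15
C@3: d1:15  d2:8  d3:5  d4:3  d5:0  d6:0 → peak 15
C@4: d1:15  d2:8  d3:3  d4:5  d5:0  d6:0 → peak 15
C@5: d1:15  d2:8  d3:3  d4:3  d5:2  d6:0 → peak 15
C@6: d1:15  d2:8  d3:3  d4:3  d5:0  d6:2 → peak 15
Best is C@2, peak 15.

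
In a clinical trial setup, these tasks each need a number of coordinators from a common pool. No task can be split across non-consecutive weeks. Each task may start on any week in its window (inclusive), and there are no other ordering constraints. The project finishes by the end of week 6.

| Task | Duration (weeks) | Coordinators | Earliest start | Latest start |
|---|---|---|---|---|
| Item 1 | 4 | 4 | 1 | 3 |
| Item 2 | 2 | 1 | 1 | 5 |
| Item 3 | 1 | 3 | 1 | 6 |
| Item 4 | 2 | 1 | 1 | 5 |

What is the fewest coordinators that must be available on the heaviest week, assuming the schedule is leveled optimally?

5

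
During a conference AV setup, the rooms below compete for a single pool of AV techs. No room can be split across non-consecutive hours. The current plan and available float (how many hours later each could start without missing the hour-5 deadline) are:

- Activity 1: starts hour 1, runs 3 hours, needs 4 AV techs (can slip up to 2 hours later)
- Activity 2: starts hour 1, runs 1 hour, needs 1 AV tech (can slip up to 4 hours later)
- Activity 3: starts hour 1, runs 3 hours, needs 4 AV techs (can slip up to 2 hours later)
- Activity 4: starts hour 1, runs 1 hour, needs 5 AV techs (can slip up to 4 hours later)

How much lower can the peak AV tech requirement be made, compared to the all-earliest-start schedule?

Early-start peak: h1:14  h2:8  h3:8  h4:0  h5:0 ⇒ 14.
Leveled (Activity 1@1, Activity 2@1, Activity 3@2, Activity 4@5): h1:5  h2:8  h3:8  h4:4  h5:5 ⇒ 8.
Reduction 14 − 8 = 6.

6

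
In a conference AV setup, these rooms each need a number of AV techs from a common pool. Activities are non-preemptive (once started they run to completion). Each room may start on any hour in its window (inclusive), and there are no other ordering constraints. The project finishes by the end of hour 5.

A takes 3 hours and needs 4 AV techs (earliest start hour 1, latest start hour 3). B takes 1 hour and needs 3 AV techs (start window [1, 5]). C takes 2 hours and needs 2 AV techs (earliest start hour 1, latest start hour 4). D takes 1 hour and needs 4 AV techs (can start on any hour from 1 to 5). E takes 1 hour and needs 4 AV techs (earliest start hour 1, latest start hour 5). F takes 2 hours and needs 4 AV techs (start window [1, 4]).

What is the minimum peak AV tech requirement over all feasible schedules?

Early-start (A@1, B@1, C@1, D@1, E@1, F@1) gives peak 21: h1:21  h2:10  h3:4  h4:0  h5:0.
Shift C→2, D→4, E→5, F→4.
Schedule A@1, B@1, C@2, D@4, E@5, F@4: h1:7  h2:6  h3:6  h4:8  h5:8 — peak 8.

8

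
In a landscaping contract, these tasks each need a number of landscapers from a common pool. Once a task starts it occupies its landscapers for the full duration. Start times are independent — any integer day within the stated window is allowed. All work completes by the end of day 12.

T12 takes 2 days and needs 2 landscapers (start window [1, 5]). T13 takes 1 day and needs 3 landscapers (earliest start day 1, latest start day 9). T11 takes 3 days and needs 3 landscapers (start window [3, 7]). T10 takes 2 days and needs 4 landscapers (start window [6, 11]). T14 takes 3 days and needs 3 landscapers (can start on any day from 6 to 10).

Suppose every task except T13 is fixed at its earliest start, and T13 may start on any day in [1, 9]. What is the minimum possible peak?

7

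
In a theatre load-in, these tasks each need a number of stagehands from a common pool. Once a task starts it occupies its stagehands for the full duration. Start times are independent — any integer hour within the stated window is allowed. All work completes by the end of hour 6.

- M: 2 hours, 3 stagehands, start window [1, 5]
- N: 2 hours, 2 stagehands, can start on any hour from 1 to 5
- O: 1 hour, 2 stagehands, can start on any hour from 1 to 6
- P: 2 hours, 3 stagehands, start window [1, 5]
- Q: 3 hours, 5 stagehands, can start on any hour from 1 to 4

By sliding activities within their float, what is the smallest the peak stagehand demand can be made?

7

Early-start (M@1, N@1, O@1, P@1, Q@1) gives peak 15: h1:15  h2:13  h3:5  h4:0  h5:0  h6:0.
Shift N→3, P→2, Q→4.
Schedule M@1, N@3, O@1, P@2, Q@4: h1:5  h2:6  h3:5  h4:7  h5:5  h6:5 — peak 7.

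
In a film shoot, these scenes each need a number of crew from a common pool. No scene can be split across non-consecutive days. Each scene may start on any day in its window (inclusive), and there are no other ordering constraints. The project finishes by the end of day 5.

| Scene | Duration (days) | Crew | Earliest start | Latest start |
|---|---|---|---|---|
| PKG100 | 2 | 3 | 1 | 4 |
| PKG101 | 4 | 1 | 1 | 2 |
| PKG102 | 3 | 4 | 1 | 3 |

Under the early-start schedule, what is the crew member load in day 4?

1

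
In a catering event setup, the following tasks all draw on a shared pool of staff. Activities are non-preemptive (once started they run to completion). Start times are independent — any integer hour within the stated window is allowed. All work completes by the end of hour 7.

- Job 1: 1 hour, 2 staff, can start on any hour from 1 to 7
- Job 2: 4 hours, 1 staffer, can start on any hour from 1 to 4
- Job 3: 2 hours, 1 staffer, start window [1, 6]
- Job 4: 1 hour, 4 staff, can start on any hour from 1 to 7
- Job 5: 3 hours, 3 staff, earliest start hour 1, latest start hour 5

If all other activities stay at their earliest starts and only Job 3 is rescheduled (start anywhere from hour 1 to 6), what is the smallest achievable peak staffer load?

Job 3@1: h1:11  h2:5  h3:4  h4:1  h5:0  h6:0  h7:0 → peak 11
Job 3@2: h1:10  h2:5  h3:5  h4:1  h5:0  h6:0  h7:0 → peak 10
Job 3@3: h1:10  h2:4  h3:5  h4:2  h5:0  h6:0  h7:0 → peak 10
Job 3@4: h1:10  h2:4  h3:4  h4:2  h5:1  h6:0  h7:0 → peak 10
Job 3@5: h1:10  h2:4  h3:4  h4:1  h5:1  h6:1  h7:0 → peak 10
Job 3@6: h1:10  h2:4  h3:4  h4:1  h5:0  h6:1  h7:1 → peak 10
Best is Job 3@2, peak 10.

10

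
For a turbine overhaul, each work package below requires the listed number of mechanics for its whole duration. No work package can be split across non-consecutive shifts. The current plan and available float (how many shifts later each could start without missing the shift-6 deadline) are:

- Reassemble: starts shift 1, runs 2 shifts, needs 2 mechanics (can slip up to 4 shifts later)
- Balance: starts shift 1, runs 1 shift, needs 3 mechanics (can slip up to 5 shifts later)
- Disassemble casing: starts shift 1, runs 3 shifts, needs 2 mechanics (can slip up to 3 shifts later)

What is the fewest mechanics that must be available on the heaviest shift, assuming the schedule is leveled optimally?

Early-start (Reassemble@1, Balance@1, Disassemble casing@1) gives peak 7: s1:7  s2:4  s3:2  s4:0  s5:0  s6:0.
Shift Balance→3, Disassemble casing→4.
Schedule Reassemble@1, Balance@3, Disassemble casing@4: s1:2  s2:2  s3:3  s4:2  s5:2  s6:2 — peak 3.
Total mechanic-shifts = 13 over 6 shifts ⇒ peak ≥ ⌈13/6⌉ = 3, so 3 is optimal.

3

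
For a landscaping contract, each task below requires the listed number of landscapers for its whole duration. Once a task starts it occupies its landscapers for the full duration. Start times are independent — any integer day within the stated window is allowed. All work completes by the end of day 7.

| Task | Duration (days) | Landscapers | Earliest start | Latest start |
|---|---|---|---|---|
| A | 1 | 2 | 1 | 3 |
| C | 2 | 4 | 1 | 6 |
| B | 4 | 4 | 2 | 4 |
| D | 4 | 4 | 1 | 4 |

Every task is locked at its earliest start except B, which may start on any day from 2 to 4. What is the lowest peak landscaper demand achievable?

B@2: d1:10  d2:12  d3:8  d4:8  d5:4  d6:0  d7:0 → peak 12
B@3: d1:10  d2:8  d3:8  d4:8  d5:4  d6:4  d7:0 → peak 10
B@4: d1:10  d2:8  d3:4  d4:8  d5:4  d6:4  d7:4 → peak 10
Best is B@3, peak 10.

10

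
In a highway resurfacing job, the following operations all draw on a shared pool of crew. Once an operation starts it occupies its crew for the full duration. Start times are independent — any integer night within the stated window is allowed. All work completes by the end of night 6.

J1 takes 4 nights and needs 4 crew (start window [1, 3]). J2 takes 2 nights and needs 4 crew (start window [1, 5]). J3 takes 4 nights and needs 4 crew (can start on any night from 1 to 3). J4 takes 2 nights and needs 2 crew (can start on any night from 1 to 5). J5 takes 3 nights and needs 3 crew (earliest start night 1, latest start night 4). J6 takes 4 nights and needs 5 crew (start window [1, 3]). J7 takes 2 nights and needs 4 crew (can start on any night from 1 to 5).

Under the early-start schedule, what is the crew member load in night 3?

16

At early start, night 3 has: J1, J3, J5, J6.
Demand: 4 + 4 + 3 + 5 = 16.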